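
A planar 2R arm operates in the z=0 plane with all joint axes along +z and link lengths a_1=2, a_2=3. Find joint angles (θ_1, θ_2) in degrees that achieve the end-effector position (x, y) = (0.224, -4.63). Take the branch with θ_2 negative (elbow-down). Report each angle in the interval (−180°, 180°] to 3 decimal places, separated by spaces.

cos θ_2 = (21.4871−2²−3²)/(2·2·3) = 0.7073; θ_2 = -44.9879° (elbow-down)
β = atan2(-4.6300,0.2240) = -87.2302°; ψ = atan2(-2.1209,4.1218) = -27.2283°
θ_1 = β − ψ = -60.0019°

-60.002 -44.988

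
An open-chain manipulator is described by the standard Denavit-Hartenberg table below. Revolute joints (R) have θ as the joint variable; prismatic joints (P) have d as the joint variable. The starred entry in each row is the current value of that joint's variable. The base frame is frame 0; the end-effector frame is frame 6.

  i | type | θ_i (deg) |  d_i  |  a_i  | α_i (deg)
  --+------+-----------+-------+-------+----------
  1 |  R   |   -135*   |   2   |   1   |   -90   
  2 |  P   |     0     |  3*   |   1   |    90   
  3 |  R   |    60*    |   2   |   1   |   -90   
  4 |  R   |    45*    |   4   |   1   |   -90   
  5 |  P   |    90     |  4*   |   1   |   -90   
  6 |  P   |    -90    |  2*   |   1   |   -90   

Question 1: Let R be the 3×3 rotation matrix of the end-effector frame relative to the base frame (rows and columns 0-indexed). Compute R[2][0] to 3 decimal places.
End-effector x-axis (col 0 of R) = (-0.1830,0.6830,-0.7071)
R[2][0] = -0.7071

-0.707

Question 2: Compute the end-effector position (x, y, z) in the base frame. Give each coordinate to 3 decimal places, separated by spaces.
2.766 0.373 1.172

after link 1: o_1 = (-0.7071, -0.7071, 2.0000)
after link 2: o_2 = (0.7071, -3.5355, 2.0000)
after link 3: o_3 = (0.9659, -4.5015, 4.0000)
after link 4: o_4 = (5.0126, -4.1492, 3.2929)
after link 5: o_5 = (3.3147, -1.6760, 0.4645)
after link 6: o_6 = (2.7656, 0.3731, 1.1716)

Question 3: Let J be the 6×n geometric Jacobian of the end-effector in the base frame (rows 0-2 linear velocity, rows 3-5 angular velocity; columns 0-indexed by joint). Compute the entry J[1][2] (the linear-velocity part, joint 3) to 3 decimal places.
axis z_2 = (0.0000,0.0000,1.0000); lever o_n−o_2 = (2.0585,3.9086,-0.8284)
cross product → J_v[:, 2] = (-3.9086,2.0585,0.0000)
J_ω[:, 2] = z_2
entry J[1][2] = 2.0585

2.059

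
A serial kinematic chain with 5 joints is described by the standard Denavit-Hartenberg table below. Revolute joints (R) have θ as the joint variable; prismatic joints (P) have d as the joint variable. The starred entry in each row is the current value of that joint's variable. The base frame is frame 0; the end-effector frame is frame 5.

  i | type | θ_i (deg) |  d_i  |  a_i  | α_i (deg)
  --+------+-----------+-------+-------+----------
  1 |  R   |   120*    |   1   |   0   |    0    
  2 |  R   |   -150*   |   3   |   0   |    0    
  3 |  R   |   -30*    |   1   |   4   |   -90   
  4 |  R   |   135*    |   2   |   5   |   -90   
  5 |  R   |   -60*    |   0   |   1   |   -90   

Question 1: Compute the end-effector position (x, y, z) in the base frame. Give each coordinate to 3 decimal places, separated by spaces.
2.538 1.337 1.111

after link 1: o_1 = (0.0000, 0.0000, 1.0000)
after link 2: o_2 = (0.0000, 0.0000, 4.0000)
after link 3: o_3 = (2.0000, -3.4641, 5.0000)
after link 4: o_4 = (1.9643, 0.5978, 1.4645)
after link 5: o_5 = (2.5375, 1.3370, 1.1109)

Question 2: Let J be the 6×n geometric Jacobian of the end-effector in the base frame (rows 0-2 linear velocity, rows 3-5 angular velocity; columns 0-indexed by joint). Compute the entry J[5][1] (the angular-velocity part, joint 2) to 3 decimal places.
axis z_1 = (0.0000,0.0000,1.0000); lever o_n−o_1 = (2.5375,1.3370,0.1109)
cross product → J_v[:, 1] = (-1.3370,2.5375,0.0000)
J_ω[:, 1] = z_1
entry J[5][1] = 1.0000

1.000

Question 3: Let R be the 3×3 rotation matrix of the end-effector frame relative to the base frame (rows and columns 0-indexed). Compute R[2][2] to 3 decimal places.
-0.612

End-effector z-axis (col 2 of R) = (-0.7392,0.2803,-0.6124)
R[2][2] = -0.6124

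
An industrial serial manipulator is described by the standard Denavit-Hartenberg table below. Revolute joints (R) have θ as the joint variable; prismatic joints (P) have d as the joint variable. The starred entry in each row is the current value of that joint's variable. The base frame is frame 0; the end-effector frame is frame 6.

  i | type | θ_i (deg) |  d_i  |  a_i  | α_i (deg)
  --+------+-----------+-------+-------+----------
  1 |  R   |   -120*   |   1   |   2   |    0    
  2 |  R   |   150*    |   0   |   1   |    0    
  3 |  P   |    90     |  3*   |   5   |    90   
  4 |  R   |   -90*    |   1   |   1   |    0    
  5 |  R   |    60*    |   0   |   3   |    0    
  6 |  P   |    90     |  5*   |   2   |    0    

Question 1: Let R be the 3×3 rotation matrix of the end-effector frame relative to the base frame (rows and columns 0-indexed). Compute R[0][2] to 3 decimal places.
End-effector z-axis (col 2 of R) = (0.8660,0.5000,0.0000)
R[0][2] = 0.8660

0.866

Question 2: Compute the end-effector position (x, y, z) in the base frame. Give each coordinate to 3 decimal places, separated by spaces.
0.763 9.214 3.232

after link 1: o_1 = (-1.0000, -1.7321, 1.0000)
after link 2: o_2 = (-0.1340, -1.2321, 1.0000)
after link 3: o_3 = (-2.6340, 3.0981, 4.0000)
after link 4: o_4 = (-1.7679, 3.5981, 3.0000)
after link 5: o_5 = (-3.0670, 5.8481, 1.5000)
after link 6: o_6 = (0.7631, 9.2141, 3.2321)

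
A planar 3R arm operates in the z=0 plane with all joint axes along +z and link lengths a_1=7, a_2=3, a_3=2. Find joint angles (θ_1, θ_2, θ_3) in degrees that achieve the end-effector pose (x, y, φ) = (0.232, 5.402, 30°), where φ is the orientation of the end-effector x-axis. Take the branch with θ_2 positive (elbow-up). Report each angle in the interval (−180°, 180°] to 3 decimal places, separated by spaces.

89.999 149.998 150.003

wrist centre = target − a_3·(cos φ, sin φ) = (-1.5001, 4.4020)
cos θ_2 = (21.6278−7²−3²)/(2·7·3) = -0.8660; θ_2 = 149.9978° (elbow-up)
β = atan2(4.4020,-1.5001) = 108.8174°; ψ = atan2(1.5001,4.4020) = 18.8180°
θ_1 = β − ψ = 89.9993°
θ_3 = φ − θ_1 − θ_2 = 150.0029° (wrapped to (-180°,180°])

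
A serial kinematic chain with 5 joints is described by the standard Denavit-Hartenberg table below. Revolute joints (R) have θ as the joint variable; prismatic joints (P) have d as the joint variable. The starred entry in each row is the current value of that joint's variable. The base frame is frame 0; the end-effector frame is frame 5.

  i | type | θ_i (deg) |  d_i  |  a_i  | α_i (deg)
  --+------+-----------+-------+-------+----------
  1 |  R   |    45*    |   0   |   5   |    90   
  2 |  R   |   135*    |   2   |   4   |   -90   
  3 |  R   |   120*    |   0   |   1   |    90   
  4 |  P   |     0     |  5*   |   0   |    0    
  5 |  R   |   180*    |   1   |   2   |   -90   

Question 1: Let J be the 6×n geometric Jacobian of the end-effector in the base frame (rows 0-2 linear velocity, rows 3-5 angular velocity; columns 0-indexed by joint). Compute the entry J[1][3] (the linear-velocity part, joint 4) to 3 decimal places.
prismatic axis z_3 = (-0.7866,-0.0795,0.6124)
J_v[:, 3] = z_3; J_ω[:, 3] = (0,0,0)
entry J[1][3] = -0.0795

-0.079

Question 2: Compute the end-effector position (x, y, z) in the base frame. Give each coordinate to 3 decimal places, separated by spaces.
after link 1: o_1 = (3.5355, 3.5355, 0.0000)
after link 2: o_2 = (2.9497, 0.1213, 2.8284)
after link 3: o_3 = (2.5874, 0.9837, 2.4749)
after link 4: o_4 = (-1.3455, 0.5864, 5.5367)
after link 5: o_5 = (-1.4073, -1.2178, 6.8562)

-1.407 -1.218 6.856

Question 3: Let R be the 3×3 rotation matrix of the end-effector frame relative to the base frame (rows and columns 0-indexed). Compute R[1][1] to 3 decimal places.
End-effector y-axis (col 1 of R) = (0.7866,0.0795,-0.6124)
R[1][1] = 0.0795

0.079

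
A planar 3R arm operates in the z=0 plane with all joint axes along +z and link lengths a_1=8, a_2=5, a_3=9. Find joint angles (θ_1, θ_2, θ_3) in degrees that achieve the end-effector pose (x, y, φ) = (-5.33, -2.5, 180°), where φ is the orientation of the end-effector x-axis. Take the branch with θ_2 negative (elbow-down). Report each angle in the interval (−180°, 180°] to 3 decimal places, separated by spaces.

0.002 -149.999 -30.003

wrist centre = target − a_3·(cos φ, sin φ) = (3.6700, -2.5000)
cos θ_2 = (19.7189−8²−5²)/(2·8·5) = -0.8660; θ_2 = -149.9987° (elbow-down)
β = atan2(-2.5000,3.6700) = -34.2626°; ψ = atan2(-2.5001,3.6699) = -34.2642°
θ_1 = β − ψ = 0.0016°
θ_3 = φ − θ_1 − θ_2 = -30.0029° (wrapped to (-180°,180°])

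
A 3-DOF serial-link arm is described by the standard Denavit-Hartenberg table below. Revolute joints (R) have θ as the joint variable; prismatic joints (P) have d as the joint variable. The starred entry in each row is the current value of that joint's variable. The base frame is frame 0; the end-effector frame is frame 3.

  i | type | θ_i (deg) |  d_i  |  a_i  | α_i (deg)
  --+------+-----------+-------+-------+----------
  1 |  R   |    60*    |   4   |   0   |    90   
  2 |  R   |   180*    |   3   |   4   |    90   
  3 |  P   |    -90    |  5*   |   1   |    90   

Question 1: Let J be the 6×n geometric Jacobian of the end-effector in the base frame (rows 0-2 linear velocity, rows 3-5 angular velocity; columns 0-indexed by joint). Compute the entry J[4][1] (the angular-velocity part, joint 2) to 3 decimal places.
-0.500

axis z_1 = (0.8660,-0.5000,0.0000); lever o_n−o_1 = (-0.2679,-4.4641,5.0000)
cross product → J_v[:, 1] = (-2.5000,-4.3301,-4.0000)
J_ω[:, 1] = z_1
entry J[4][1] = -0.5000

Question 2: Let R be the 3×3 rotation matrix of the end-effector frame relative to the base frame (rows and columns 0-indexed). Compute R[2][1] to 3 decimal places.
End-effector y-axis (col 1 of R) = (0.0000,0.0000,1.0000)
R[2][1] = 1.0000

1.000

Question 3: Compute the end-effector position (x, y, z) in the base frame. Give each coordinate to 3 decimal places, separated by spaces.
after link 1: o_1 = (0.0000, 0.0000, 4.0000)
after link 2: o_2 = (0.5981, -4.9641, 4.0000)
after link 3: o_3 = (-0.2679, -4.4641, 9.0000)

-0.268 -4.464 9.000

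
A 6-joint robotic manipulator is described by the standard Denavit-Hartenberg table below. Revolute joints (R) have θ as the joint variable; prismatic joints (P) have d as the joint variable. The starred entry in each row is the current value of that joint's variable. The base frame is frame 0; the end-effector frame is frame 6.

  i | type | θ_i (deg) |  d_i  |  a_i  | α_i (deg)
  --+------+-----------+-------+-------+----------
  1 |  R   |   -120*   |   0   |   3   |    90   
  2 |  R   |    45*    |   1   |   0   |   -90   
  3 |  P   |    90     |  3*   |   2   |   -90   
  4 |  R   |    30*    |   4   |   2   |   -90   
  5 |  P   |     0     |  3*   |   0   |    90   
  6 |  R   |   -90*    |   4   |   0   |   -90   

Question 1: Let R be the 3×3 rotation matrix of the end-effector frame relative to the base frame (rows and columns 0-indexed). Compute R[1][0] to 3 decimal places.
End-effector x-axis (col 0 of R) = (0.7392,0.2803,0.6124)
R[1][0] = 0.2803

0.280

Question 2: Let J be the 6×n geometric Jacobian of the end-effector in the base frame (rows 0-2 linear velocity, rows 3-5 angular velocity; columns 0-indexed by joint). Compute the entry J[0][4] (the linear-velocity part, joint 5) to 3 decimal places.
-0.739

prismatic axis z_4 = (-0.7392,-0.2803,-0.6124)
J_v[:, 4] = z_4; J_ω[:, 4] = (0,0,0)
entry J[0][4] = -0.7392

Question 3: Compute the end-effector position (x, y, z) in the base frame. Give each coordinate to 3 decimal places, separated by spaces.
2.184 1.319 -6.080

after link 1: o_1 = (-1.5000, -2.5981, 0.0000)
after link 2: o_2 = (-2.3660, -2.0981, 0.0000)
after link 3: o_3 = (0.4267, -1.2610, 2.1213)
after link 4: o_4 = (2.9873, -0.2899, -1.4142)
after link 5: o_5 = (0.7697, -1.1309, -3.2513)
after link 6: o_6 = (2.1840, 1.3186, -6.0798)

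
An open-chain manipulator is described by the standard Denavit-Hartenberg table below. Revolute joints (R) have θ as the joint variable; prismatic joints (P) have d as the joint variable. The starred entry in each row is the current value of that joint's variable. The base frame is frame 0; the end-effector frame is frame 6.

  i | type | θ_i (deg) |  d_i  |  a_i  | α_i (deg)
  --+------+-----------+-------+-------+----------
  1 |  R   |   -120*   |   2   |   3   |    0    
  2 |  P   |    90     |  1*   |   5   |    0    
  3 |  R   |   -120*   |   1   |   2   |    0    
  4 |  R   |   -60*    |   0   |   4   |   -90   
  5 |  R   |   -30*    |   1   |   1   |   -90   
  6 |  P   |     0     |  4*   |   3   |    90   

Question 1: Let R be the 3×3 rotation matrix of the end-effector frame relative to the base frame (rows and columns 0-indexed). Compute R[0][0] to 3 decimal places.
End-effector x-axis (col 0 of R) = (-0.7500,0.4330,0.5000)
R[0][0] = -0.7500

-0.750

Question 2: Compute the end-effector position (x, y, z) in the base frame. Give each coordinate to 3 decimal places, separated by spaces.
-7.598 -2.232 2.536

after link 1: o_1 = (-1.5000, -2.5981, 2.0000)
after link 2: o_2 = (2.8301, -5.0981, 3.0000)
after link 3: o_3 = (1.0981, -6.0981, 4.0000)
after link 4: o_4 = (-2.3660, -4.0981, 4.0000)
after link 5: o_5 = (-3.6160, -4.5311, 4.5000)
after link 6: o_6 = (-7.5981, -2.2321, 2.5359)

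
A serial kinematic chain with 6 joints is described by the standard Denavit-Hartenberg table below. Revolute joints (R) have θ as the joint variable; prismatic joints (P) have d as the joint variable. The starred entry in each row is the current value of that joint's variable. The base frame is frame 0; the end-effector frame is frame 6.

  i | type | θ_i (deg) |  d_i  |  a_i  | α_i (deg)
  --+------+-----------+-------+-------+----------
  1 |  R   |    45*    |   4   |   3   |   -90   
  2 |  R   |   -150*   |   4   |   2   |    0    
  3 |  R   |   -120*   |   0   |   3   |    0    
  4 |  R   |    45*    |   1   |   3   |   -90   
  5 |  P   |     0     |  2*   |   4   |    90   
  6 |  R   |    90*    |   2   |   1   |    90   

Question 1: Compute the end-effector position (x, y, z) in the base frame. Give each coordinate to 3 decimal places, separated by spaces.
after link 1: o_1 = (2.1213, 2.1213, 4.0000)
after link 2: o_2 = (-1.9319, 3.7250, 5.0000)
after link 3: o_3 = (-1.9319, 3.7250, 2.0000)
after link 4: o_4 = (-4.1390, 2.9321, -0.1213)
after link 5: o_5 = (-7.1390, -0.0679, -1.5355)
after link 6: o_6 = (-9.0532, 0.8463, -0.8284)

-9.053 0.846 -0.828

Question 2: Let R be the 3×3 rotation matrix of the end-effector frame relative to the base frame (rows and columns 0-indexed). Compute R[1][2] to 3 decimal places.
-0.500

End-effector z-axis (col 2 of R) = (-0.5000,-0.5000,-0.7071)
R[1][2] = -0.5000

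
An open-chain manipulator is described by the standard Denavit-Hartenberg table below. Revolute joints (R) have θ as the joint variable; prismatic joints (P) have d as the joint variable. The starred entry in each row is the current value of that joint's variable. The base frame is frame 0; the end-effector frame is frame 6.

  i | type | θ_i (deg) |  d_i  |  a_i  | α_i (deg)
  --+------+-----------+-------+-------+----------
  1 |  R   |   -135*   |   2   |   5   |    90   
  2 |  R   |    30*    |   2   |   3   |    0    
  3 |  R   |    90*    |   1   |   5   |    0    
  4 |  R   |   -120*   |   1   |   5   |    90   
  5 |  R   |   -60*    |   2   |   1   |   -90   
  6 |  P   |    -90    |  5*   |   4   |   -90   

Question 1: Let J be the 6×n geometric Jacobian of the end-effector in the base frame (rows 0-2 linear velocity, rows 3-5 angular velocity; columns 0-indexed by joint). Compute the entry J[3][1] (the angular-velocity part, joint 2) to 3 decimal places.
axis z_1 = (-0.7071,0.7071,0.0000); lever o_n−o_1 = (-11.0041,-3.0365,-0.1699)
cross product → J_v[:, 1] = (-0.1201,-0.1201,9.9282)
J_ω[:, 1] = z_1
entry J[3][1] = -0.7071

-0.707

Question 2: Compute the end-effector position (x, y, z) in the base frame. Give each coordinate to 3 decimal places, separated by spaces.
after link 1: o_1 = (-3.5355, -3.5355, 2.0000)
after link 2: o_2 = (-6.7869, -3.9584, 3.5000)
after link 3: o_3 = (-5.7262, -1.4836, 7.8301)
after link 4: o_4 = (-9.9688, -4.3120, 7.8301)
after link 5: o_5 = (-9.7100, -5.2779, 5.8301)
after link 6: o_6 = (-14.5397, -6.5720, 1.8301)

-14.540 -6.572 1.830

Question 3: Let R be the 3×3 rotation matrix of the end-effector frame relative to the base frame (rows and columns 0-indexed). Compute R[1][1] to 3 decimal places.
End-effector y-axis (col 1 of R) = (0.9659,0.2588,-0.0000)
R[1][1] = 0.2588

0.259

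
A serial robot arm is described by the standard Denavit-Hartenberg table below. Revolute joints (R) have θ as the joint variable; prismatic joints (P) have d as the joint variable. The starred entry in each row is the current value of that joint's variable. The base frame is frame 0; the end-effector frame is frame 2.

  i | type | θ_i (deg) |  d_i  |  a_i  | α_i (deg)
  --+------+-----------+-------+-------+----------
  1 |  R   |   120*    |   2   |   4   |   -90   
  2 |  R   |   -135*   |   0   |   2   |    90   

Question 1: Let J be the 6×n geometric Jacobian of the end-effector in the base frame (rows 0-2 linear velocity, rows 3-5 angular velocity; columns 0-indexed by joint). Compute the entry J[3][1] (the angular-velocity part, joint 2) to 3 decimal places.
-0.866

axis z_1 = (-0.8660,-0.5000,0.0000); lever o_n−o_1 = (0.7071,-1.2247,1.4142)
cross product → J_v[:, 1] = (-0.7071,1.2247,1.4142)
J_ω[:, 1] = z_1
entry J[3][1] = -0.8660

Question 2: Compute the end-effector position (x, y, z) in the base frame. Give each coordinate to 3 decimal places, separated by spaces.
-1.293 2.239 3.414

after link 1: o_1 = (-2.0000, 3.4641, 2.0000)
after link 2: o_2 = (-1.2929, 2.2394, 3.4142)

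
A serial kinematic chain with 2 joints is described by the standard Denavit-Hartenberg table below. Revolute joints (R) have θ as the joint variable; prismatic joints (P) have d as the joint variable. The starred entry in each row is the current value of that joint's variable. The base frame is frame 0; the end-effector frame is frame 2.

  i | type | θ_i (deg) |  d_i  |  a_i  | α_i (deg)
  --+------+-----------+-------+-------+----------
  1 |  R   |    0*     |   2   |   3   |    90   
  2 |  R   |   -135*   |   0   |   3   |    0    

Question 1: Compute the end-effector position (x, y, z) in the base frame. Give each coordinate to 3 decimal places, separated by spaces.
0.879 -0.000 -0.121

after link 1: o_1 = (3.0000, 0.0000, 2.0000)
after link 2: o_2 = (0.8787, -0.0000, -0.1213)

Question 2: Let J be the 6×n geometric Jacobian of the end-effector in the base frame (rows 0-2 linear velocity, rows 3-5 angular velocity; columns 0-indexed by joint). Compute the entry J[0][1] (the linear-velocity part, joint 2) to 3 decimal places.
2.121

axis z_1 = (0.0000,-1.0000,0.0000); lever o_n−o_1 = (-2.1213,-0.0000,-2.1213)
cross product → J_v[:, 1] = (2.1213,-0.0000,-2.1213)
J_ω[:, 1] = z_1
entry J[0][1] = 2.1213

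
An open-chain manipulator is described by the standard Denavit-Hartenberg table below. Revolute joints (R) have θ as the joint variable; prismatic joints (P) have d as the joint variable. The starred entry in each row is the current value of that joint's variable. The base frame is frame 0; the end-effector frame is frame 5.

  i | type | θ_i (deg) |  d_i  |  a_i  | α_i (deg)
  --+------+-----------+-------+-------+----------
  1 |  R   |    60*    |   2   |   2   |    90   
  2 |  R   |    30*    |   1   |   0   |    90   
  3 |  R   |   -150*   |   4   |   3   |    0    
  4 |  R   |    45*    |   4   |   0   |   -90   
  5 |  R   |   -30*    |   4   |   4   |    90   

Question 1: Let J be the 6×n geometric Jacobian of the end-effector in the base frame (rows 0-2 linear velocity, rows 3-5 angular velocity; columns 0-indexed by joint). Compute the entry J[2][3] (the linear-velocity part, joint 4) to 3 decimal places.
2.191

axis z_3 = (0.2500,0.4330,-0.8660); lever o_n−o_3 = (-1.0095,7.0141,-3.7126)
cross product → J_v[:, 3] = (4.4668,1.8024,2.1907)
J_ω[:, 3] = z_3
entry J[2][3] = 2.1907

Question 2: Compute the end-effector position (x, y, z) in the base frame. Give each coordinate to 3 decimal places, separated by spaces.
after link 1: o_1 = (1.0000, 1.7321, 2.0000)
after link 2: o_2 = (1.8660, 1.2321, 2.0000)
after link 3: o_3 = (0.4420, 1.7655, -2.7631)
after link 4: o_4 = (1.4420, 3.4976, -6.2272)
after link 5: o_5 = (-0.5676, 8.7796, -6.4757)

-0.568 8.780 -6.476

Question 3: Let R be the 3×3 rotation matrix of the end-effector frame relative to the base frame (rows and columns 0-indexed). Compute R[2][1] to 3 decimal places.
End-effector y-axis (col 1 of R) = (0.1941,0.8539,0.4830)
R[2][1] = 0.4830

0.483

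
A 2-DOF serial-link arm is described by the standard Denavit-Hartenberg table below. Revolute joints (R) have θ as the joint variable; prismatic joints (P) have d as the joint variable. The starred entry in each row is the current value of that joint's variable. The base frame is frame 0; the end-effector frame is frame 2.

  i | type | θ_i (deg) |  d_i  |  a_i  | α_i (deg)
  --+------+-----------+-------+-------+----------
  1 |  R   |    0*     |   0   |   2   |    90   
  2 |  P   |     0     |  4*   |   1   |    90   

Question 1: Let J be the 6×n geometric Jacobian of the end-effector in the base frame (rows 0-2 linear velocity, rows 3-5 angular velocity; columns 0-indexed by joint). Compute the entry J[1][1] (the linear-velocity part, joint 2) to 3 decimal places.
-1.000

prismatic axis z_1 = (0.0000,-1.0000,0.0000)
J_v[:, 1] = z_1; J_ω[:, 1] = (0,0,0)
entry J[1][1] = -1.0000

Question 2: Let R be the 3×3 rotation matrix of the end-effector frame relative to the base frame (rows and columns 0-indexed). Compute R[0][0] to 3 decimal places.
End-effector x-axis (col 0 of R) = (1.0000,0.0000,0.0000)
R[0][0] = 1.0000

1.000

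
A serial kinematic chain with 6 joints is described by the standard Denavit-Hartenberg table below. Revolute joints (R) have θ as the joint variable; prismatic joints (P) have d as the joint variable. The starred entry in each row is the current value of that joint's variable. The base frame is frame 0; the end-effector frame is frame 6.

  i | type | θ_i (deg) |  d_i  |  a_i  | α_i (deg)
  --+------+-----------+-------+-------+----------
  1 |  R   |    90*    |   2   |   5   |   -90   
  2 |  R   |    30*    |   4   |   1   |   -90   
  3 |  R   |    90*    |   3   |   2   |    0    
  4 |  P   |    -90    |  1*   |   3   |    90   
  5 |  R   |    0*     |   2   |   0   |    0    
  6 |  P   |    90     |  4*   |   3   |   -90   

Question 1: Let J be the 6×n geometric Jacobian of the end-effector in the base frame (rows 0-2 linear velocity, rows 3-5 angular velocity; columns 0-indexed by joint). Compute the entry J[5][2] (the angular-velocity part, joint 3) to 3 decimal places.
axis z_2 = (-0.0000,-0.5000,-0.8660); lever o_n−o_2 = (-4.0000,-0.9019,-7.5622)
cross product → J_v[:, 2] = (3.0000,3.4641,-2.0000)
J_ω[:, 2] = z_2
entry J[5][2] = -0.8660

-0.866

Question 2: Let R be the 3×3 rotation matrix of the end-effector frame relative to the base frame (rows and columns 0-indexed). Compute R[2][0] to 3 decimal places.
-0.866

End-effector x-axis (col 0 of R) = (-0.0000,-0.5000,-0.8660)
R[2][0] = -0.8660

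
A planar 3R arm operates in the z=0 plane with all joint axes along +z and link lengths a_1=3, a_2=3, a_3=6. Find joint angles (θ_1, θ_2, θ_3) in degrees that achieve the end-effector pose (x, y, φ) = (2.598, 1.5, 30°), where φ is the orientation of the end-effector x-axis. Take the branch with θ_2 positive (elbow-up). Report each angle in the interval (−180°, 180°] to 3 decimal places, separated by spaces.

wrist centre = target − a_3·(cos φ, sin φ) = (-2.5982, -1.5000)
cos θ_2 = (9.0004−3²−3²)/(2·3·3) = -0.5000; θ_2 = 119.9985° (elbow-up)
β = atan2(-1.5000,-2.5982) = -150.0007°; ψ = atan2(2.5981,1.5001) = 59.9993°
θ_1 = β − ψ = -210.0000°
θ_3 = φ − θ_1 − θ_2 = 120.0015° (wrapped to (-180°,180°])

150.000 119.999 120.001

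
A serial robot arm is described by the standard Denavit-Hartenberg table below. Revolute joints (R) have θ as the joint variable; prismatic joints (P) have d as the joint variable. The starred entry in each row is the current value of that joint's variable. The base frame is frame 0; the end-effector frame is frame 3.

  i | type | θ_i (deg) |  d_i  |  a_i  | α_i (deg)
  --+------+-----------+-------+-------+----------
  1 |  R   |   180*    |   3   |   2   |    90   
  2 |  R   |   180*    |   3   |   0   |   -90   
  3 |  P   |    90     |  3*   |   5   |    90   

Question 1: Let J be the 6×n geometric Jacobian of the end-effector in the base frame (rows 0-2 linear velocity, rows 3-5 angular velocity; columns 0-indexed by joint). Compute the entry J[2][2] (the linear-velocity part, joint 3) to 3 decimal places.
-1.000

prismatic axis z_2 = (0.0000,0.0000,-1.0000)
J_v[:, 2] = z_2; J_ω[:, 2] = (0,0,0)
entry J[2][2] = -1.0000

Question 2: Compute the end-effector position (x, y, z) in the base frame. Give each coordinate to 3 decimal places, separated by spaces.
after link 1: o_1 = (-2.0000, 0.0000, 3.0000)
after link 2: o_2 = (-2.0000, 3.0000, 3.0000)
after link 3: o_3 = (-2.0000, -2.0000, -0.0000)

-2.000 -2.000 -0.000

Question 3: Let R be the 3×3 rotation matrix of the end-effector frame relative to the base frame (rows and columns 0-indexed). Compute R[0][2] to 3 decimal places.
1.000

End-effector z-axis (col 2 of R) = (1.0000,-0.0000,0.0000)
R[0][2] = 1.0000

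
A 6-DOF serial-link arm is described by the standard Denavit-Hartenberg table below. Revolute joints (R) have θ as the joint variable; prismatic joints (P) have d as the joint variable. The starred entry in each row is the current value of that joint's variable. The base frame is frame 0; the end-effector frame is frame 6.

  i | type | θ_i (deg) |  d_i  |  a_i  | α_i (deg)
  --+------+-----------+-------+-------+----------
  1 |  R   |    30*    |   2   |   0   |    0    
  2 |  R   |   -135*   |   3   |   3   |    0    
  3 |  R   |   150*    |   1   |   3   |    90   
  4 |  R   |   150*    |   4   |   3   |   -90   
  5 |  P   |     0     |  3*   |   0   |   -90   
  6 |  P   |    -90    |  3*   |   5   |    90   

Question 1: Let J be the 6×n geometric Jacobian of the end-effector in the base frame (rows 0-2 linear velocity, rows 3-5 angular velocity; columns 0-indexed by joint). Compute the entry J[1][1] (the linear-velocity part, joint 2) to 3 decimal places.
-2.614

axis z_1 = (0.0000,0.0000,1.0000); lever o_n−o_1 = (-2.6136,-6.1491,-1.4282)
cross product → J_v[:, 1] = (6.1491,-2.6136,0.0000)
J_ω[:, 1] = z_1
entry J[1][1] = -2.6136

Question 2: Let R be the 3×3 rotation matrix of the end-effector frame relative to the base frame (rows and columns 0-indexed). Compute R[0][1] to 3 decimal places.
End-effector y-axis (col 1 of R) = (-0.7071,0.7071,-0.0000)
R[0][1] = -0.7071

-0.707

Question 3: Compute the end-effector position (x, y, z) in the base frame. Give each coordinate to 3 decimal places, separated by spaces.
after link 1: o_1 = (0.0000, 0.0000, 2.0000)
after link 2: o_2 = (-0.7765, -2.8978, 5.0000)
after link 3: o_3 = (1.3449, -0.7765, 6.0000)
after link 4: o_4 = (2.3362, -5.4420, 7.5000)
after link 5: o_5 = (1.2755, -6.5027, 4.9019)
after link 6: o_6 = (-2.6136, -6.1491, 0.5718)

-2.614 -6.149 0.572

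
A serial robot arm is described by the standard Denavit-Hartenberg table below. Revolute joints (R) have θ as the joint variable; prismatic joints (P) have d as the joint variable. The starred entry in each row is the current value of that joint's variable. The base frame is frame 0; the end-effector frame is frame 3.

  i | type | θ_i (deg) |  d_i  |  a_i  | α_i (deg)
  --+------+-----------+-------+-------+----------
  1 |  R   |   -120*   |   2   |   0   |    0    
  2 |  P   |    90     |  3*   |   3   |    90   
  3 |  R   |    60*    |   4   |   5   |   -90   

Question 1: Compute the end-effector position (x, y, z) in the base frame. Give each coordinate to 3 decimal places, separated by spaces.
2.763 -6.214 9.330

after link 1: o_1 = (0.0000, 0.0000, 2.0000)
after link 2: o_2 = (2.5981, -1.5000, 5.0000)
after link 3: o_3 = (2.7631, -6.2141, 9.3301)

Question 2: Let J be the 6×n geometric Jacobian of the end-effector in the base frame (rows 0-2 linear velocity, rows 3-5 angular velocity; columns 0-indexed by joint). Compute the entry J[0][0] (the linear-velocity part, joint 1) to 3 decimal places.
axis z_0 = ẑ; lever o_n−o_0 = (2.7631,-6.2141,9.3301)
cross product → J_v[:, 0] = (6.2141,2.7631,-0.0000)
J_ω[:, 0] = z_0
entry J[0][0] = 6.2141

6.214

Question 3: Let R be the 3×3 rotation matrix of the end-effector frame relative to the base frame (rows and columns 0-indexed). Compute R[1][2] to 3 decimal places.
End-effector z-axis (col 2 of R) = (-0.7500,0.4330,0.5000)
R[1][2] = 0.4330

0.433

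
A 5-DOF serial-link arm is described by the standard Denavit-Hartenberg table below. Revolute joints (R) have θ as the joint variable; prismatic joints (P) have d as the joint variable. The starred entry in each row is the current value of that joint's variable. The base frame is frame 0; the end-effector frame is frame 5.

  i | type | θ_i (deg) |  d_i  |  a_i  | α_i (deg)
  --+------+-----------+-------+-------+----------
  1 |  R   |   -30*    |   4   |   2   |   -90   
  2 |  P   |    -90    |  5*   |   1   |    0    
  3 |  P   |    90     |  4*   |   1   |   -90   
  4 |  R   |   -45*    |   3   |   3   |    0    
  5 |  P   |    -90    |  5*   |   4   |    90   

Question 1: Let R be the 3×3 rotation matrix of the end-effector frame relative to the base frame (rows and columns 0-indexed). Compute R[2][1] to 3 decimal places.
End-effector y-axis (col 1 of R) = (0.0000,0.0000,-1.0000)
R[2][1] = -1.0000

-1.000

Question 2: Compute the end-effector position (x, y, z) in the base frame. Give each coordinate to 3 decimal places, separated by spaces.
after link 1: o_1 = (1.7321, -1.0000, 4.0000)
after link 2: o_2 = (4.2321, 3.3301, 5.0000)
after link 3: o_3 = (7.0981, 6.2942, 5.0000)
after link 4: o_4 = (9.9959, 7.0707, 2.0000)
after link 5: o_5 = (8.9606, 10.9344, -3.0000)

8.961 10.934 -3.000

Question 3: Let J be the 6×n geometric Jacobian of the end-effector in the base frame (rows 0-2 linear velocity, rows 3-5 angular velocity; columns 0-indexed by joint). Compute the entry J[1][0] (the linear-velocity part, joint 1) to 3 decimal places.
8.961

axis z_0 = ẑ; lever o_n−o_0 = (8.9606,10.9344,-3.0000)
cross product → J_v[:, 0] = (-10.9344,8.9606,0.0000)
J_ω[:, 0] = z_0
entry J[1][0] = 8.9606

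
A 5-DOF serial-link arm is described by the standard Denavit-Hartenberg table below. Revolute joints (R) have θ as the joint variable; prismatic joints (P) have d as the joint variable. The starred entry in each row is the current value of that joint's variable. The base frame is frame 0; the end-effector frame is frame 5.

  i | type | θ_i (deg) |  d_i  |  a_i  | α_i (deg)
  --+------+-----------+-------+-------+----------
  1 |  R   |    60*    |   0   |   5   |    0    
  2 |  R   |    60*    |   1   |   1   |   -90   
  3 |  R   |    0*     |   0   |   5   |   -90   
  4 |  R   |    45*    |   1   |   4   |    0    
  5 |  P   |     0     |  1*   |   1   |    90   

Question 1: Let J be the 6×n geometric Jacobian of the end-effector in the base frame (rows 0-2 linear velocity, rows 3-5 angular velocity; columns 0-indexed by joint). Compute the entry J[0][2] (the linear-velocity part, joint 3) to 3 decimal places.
1.000

axis z_2 = (-0.8660,-0.5000,0.0000); lever o_n−o_2 = (-1.2059,9.1598,-2.0000)
cross product → J_v[:, 2] = (1.0000,-1.7321,-8.5355)
J_ω[:, 2] = z_2
entry J[0][2] = 1.0000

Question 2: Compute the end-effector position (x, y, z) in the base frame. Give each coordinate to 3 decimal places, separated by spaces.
after link 1: o_1 = (2.5000, 4.3301, 0.0000)
after link 2: o_2 = (2.0000, 5.1962, 1.0000)
after link 3: o_3 = (-0.5000, 9.5263, 1.0000)
after link 4: o_4 = (0.5353, 13.3900, -0.0000)
after link 5: o_5 = (0.7941, 14.3559, -1.0000)

0.794 14.356 -1.000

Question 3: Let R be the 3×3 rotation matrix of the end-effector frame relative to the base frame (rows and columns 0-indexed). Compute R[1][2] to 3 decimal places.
End-effector z-axis (col 2 of R) = (-0.9659,0.2588,0.0000)
R[1][2] = 0.2588

0.259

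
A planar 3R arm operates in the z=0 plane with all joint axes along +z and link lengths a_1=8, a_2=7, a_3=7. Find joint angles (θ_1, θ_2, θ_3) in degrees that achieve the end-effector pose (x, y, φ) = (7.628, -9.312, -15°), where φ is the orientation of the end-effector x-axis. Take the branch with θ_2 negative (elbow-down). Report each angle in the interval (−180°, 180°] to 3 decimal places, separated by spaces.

-29.998 -119.997 134.995

wrist centre = target − a_3·(cos φ, sin φ) = (0.8665, -7.5003)
cos θ_2 = (57.0049−8²−7²)/(2·8·7) = -0.5000; θ_2 = -119.9971° (elbow-down)
β = atan2(-7.5003,0.8665) = -83.4097°; ψ = atan2(-6.0624,4.5003) = -53.4122°
θ_1 = β − ψ = -29.9976°
θ_3 = φ − θ_1 − θ_2 = 134.9947° (wrapped to (-180°,180°])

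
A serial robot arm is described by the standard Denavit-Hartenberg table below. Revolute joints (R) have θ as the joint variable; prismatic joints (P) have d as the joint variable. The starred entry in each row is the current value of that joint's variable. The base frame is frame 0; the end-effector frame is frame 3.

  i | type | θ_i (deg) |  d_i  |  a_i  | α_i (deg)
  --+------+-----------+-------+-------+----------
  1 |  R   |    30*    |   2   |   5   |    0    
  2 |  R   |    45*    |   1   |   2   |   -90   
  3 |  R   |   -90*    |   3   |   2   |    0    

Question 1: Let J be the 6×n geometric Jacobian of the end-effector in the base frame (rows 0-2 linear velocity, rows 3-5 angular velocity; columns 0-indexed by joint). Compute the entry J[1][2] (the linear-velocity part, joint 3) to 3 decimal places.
1.932

axis z_2 = (-0.9659,0.2588,0.0000); lever o_n−o_2 = (-2.8978,0.7765,2.0000)
cross product → J_v[:, 2] = (0.5176,1.9319,-0.0000)
J_ω[:, 2] = z_2
entry J[1][2] = 1.9319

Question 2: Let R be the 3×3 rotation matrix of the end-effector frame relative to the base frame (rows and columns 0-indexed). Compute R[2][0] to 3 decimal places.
End-effector x-axis (col 0 of R) = (0.0000,0.0000,1.0000)
R[2][0] = 1.0000

1.000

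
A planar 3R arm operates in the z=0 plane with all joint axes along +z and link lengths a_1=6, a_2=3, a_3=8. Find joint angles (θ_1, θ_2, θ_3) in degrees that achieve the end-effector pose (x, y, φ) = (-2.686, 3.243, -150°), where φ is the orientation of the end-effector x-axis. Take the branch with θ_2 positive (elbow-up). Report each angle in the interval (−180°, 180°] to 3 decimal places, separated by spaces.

45.005 44.997 119.999

wrist centre = target − a_3·(cos φ, sin φ) = (4.2422, 7.2430)
cos θ_2 = (70.4573−6²−3²)/(2·6·3) = 0.7071; θ_2 = 44.9966° (elbow-up)
β = atan2(7.2430,4.2422) = 59.6426°; ψ = atan2(2.1212,8.1214) = 14.6378°
θ_1 = β − ψ = 45.0049°
θ_3 = φ − θ_1 − θ_2 = 119.9985° (wrapped to (-180°,180°])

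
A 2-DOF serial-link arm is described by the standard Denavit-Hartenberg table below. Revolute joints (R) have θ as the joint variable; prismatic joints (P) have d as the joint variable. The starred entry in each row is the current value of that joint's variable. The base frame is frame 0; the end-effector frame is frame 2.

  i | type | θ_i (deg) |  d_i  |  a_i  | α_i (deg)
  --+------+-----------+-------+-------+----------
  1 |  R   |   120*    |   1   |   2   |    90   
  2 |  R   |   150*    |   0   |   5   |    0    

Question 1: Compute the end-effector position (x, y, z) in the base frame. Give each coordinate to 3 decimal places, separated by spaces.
1.165 -2.018 3.500

after link 1: o_1 = (-1.0000, 1.7321, 1.0000)
after link 2: o_2 = (1.1651, -2.0179, 3.5000)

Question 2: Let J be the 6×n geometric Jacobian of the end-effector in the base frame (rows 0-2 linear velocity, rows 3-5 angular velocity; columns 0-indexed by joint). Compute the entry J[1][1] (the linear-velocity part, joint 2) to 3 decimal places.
-2.165

axis z_1 = (0.8660,0.5000,0.0000); lever o_n−o_1 = (2.1651,-3.7500,2.5000)
cross product → J_v[:, 1] = (1.2500,-2.1651,-4.3301)
J_ω[:, 1] = z_1
entry J[1][1] = -2.1651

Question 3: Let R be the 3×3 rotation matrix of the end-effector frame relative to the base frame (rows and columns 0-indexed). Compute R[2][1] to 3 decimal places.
-0.866

End-effector y-axis (col 1 of R) = (0.2500,-0.4330,-0.8660)
R[2][1] = -0.8660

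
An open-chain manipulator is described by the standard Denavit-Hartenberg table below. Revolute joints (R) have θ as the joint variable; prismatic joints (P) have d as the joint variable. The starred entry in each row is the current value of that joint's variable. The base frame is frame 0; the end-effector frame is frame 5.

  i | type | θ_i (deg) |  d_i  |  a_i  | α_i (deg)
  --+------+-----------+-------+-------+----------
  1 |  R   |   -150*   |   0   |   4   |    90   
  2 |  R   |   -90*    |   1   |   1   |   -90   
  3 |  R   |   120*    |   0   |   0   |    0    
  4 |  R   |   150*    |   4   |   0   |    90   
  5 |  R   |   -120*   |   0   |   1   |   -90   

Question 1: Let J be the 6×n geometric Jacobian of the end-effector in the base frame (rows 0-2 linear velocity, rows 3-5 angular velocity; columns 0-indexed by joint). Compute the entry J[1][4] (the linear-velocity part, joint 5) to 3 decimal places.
1.000

axis z_4 = (0.0000,-0.0000,1.0000); lever o_n−o_4 = (1.0000,0.0000,-0.0000)
cross product → J_v[:, 4] = (0.0000,1.0000,0.0000)
J_ω[:, 4] = z_4
entry J[1][4] = 1.0000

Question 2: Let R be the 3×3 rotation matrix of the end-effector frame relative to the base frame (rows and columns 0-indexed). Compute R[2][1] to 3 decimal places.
End-effector y-axis (col 1 of R) = (-0.0000,0.0000,-1.0000)
R[2][1] = -1.0000

-1.000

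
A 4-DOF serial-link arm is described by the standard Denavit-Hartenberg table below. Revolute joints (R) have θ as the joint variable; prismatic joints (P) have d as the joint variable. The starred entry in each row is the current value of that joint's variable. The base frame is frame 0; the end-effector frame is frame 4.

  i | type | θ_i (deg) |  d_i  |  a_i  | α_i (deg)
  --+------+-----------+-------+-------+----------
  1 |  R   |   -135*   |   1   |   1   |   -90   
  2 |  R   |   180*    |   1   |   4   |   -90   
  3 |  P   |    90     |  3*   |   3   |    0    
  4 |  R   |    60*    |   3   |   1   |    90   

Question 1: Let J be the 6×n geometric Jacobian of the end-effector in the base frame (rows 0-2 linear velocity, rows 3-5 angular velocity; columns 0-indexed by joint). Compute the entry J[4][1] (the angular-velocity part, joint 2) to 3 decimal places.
axis z_1 = (0.7071,-0.7071,0.0000); lever o_n−o_1 = (0.4483,3.9838,6.0000)
cross product → J_v[:, 1] = (-4.2426,-4.2426,3.1340)
J_ω[:, 1] = z_1
entry J[4][1] = -0.7071

-0.707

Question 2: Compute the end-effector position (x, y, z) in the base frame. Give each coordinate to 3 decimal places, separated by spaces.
after link 1: o_1 = (-0.7071, -0.7071, 1.0000)
after link 2: o_2 = (2.8284, 1.4142, 1.0000)
after link 3: o_3 = (0.7071, 3.5355, 4.0000)
after link 4: o_4 = (-0.2588, 3.2767, 7.0000)

-0.259 3.277 7.000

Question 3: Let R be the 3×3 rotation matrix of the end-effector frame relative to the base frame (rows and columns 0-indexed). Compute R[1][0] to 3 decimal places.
End-effector x-axis (col 0 of R) = (-0.9659,-0.2588,0.0000)
R[1][0] = -0.2588

-0.259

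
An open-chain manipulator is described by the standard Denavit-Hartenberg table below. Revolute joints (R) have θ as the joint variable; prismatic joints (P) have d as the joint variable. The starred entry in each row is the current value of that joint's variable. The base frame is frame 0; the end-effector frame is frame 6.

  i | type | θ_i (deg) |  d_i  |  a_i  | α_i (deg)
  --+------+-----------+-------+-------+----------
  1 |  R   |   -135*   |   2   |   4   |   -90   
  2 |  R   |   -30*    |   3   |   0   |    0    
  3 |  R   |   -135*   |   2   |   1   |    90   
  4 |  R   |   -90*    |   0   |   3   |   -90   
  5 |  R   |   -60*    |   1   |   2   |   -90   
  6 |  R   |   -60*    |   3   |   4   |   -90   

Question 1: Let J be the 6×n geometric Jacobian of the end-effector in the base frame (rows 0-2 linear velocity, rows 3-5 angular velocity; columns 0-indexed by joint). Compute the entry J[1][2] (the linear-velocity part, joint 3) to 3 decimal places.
0.342

axis z_2 = (0.7071,-0.7071,0.0000); lever o_n−o_2 = (0.1331,8.0499,-0.4830)
cross product → J_v[:, 2] = (0.3415,0.3415,5.7863)
J_ω[:, 2] = z_2
entry J[1][2] = 0.3415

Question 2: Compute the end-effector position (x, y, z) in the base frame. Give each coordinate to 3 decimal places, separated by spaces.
-0.574 3.100 1.517

after link 1: o_1 = (-2.8284, -2.8284, 2.0000)
after link 2: o_2 = (-0.7071, -4.9497, 2.0000)
after link 3: o_3 = (1.3901, -5.6809, 2.2588)
after link 4: o_4 = (-0.7312, -3.5596, 2.2588)
after link 5: o_5 = (-0.4383, -1.8525, 0.8446)
after link 6: o_6 = (-0.5740, 3.1002, 1.5170)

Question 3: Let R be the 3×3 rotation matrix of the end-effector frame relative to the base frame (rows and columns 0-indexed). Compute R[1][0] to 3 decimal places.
0.848

End-effector x-axis (col 0 of R) = (0.4940,0.8475,-0.1941)
R[1][0] = 0.8475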